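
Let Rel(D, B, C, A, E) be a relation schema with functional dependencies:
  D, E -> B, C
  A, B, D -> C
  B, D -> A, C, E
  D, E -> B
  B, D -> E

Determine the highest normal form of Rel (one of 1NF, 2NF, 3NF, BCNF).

BCNF

Candidate keys: {B, D}, {D, E}. Prime attributes: {B, D, E}.
The left-hand side of every FD is a superkey, so BCNF is satisfied.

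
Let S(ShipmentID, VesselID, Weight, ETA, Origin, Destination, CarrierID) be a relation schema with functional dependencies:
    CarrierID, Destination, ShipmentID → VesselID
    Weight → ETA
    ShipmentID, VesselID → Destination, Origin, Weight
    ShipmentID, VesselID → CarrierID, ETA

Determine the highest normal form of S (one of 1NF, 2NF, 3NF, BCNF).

2NF

Candidate keys: {CarrierID, Destination, ShipmentID}, {ShipmentID, VesselID}. Prime attributes: {CarrierID, Destination, ShipmentID, VesselID}.
Weight → ETA: {Weight}⁺ = {ETA, Weight}, which is not all of the attributes, so the left side is not a superkey — BCNF is violated.
Weight → ETA determines the non-prime attribute {ETA} from a non-superkey — 3NF is violated.
No non-prime attribute depends on a proper subset of any candidate key, so 2NF holds.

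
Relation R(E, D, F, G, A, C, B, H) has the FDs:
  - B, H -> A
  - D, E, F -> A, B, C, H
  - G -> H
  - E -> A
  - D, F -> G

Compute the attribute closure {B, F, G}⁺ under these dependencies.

Start with {B, F, G}.
G -> H applies; add {H} → now {B, F, G, H}.
B, H -> A applies; add {A} → now {A, B, F, G, H}.
No further FD applies.

{A, B, F, G, H}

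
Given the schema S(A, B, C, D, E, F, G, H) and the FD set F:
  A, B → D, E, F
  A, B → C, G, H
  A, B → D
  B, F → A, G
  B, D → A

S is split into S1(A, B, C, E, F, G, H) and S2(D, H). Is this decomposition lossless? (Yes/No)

The shared attributes are {H} and {H}⁺ = {H}.
The closure covers neither S1 nor S2 entirely; the join is not lossless.

No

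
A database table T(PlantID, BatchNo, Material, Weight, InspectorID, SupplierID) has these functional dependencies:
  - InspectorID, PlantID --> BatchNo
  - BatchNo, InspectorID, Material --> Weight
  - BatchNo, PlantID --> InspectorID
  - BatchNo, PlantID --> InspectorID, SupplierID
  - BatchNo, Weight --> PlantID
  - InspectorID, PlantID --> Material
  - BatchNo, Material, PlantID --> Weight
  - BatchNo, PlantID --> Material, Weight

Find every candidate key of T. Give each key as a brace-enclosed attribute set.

{BatchNo, PlantID}⁺ = {BatchNo, InspectorID, Material, PlantID, SupplierID, Weight}, which is every attribute, so {BatchNo, PlantID} is a candidate key.
{BatchNo, Weight}⁺ = {BatchNo, InspectorID, Material, PlantID, SupplierID, Weight}, which is every attribute, so {BatchNo, Weight} is a candidate key.
{InspectorID, PlantID}⁺ = {BatchNo, InspectorID, Material, PlantID, SupplierID, Weight}, which is every attribute, so {InspectorID, PlantID} is a candidate key.
{BatchNo, InspectorID, Material}⁺ = {BatchNo, InspectorID, Material, PlantID, SupplierID, Weight}, which is every attribute, so {BatchNo, InspectorID, Material} is a candidate key.
No proper subset of any of these is a key, and no other minimal superkey exists.

{BatchNo, InspectorID, Material}, {BatchNo, PlantID}, {BatchNo, Weight}, {InspectorID, PlantID}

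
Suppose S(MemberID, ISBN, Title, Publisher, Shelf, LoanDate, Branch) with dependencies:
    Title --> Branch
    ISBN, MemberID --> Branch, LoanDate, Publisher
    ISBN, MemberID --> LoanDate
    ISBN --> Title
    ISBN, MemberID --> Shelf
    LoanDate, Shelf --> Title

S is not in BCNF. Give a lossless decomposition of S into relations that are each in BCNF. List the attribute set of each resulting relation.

{Branch, Title}; {ISBN, LoanDate, MemberID, Publisher, Shelf}; {ISBN, Title}

Candidate key of the original relation: {ISBN, MemberID}.
{Branch, ISBN, LoanDate, MemberID, Publisher, Shelf, Title}: {Title} determines {Branch, Title} here but is not a superkey — split on Title --> Branch, giving {Branch, Title} and {ISBN, LoanDate, MemberID, Publisher, Shelf, Title}.
{Branch, Title} is in BCNF.
{ISBN, LoanDate, MemberID, Publisher, Shelf, Title}: {ISBN} determines {ISBN, Title} here but is not a superkey — split on ISBN --> Title, giving {ISBN, Title} and {ISBN, LoanDate, MemberID, Publisher, Shelf}.
{ISBN, Title} is in BCNF.
{ISBN, LoanDate, MemberID, Publisher, Shelf} is in BCNF.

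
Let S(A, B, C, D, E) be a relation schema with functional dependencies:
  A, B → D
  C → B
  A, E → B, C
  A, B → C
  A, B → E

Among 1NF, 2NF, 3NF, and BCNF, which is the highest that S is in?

3NF

Candidate keys: {A, B}, {A, C}, {A, E}. Prime attributes: {A, B, C, E}.
C → B breaks BCNF: {C}⁺ = {B, C}, so {C} is not a superkey.
But every attribute on its right side ({B}) is prime, and the same holds for every other non-superkey FD, so 3NF still holds.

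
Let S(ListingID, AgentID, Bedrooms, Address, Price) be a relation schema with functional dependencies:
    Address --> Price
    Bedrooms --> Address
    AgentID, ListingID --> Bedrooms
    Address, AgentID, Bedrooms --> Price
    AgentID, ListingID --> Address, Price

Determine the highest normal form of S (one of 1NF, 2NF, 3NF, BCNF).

Candidate key: {AgentID, ListingID}. Prime attributes: {AgentID, ListingID}.
For Address --> Price we have {Address}⁺ = {Address, Price}; {Address} is not a superkey, so BCNF fails.
Because {Price} is non-prime and the left side of Address --> Price is not a superkey, the relation is not in 3NF.
No proper subset of a key has a non-prime attribute in its closure, so there is no partial dependency; 2NF holds.

2NF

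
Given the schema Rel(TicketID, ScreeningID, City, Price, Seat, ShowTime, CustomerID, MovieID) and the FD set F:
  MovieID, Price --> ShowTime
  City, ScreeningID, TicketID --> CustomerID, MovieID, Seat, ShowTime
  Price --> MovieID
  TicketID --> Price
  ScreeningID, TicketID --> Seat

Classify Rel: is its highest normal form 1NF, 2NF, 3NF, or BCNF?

1NF

Candidate key: {City, ScreeningID, TicketID}. Prime attributes: {City, ScreeningID, TicketID}.
MovieID, Price --> ShowTime breaks BCNF: {MovieID, Price}⁺ = {MovieID, Price, ShowTime}, so {MovieID, Price} is not a superkey.
MovieID, Price --> ShowTime determines the non-prime attribute {ShowTime} from a non-superkey — 3NF is violated.
Since {TicketID} ⊂ {City, ScreeningID, TicketID} and {TicketID}⁺ ⊇ {MovieID, Price, ShowTime} with {MovieID, Price, ShowTime} non-prime, there is a partial dependency; 2NF fails.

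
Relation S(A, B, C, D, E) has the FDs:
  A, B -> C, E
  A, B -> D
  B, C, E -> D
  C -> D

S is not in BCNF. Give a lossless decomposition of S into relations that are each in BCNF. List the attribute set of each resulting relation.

Candidate key of the original relation: {A, B}.
Within {A, B, C, D, E}: {B, C, E}⁺ ∩ {A, B, C, D, E} = {B, C, D, E}, not the whole set, so B, C, E -> D violates BCNF; decompose into {B, C, D, E} and {A, B, C, E}.
Within {B, C, D, E}: {C}⁺ ∩ {B, C, D, E} = {C, D}, not the whole set, so C -> D violates BCNF; decompose into {C, D} and {B, C, E}.
{C, D} is in BCNF.
{B, C, E} is in BCNF.
{A, B, C, E} is in BCNF.

{A, B, C, E}; {C, D}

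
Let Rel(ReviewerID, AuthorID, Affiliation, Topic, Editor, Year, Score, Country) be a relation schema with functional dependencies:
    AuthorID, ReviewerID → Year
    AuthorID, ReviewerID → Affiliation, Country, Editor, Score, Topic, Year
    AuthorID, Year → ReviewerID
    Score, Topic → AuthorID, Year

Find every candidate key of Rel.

{AuthorID, ReviewerID} is a candidate key since {AuthorID, ReviewerID}⁺ = {Affiliation, AuthorID, Country, Editor, ReviewerID, Score, Topic, Year} covers every attribute.
{AuthorID, Year} is a candidate key since {AuthorID, Year}⁺ = {Affiliation, AuthorID, Country, Editor, ReviewerID, Score, Topic, Year} covers every attribute.
{Score, Topic} is a candidate key since {Score, Topic}⁺ = {Affiliation, AuthorID, Country, Editor, ReviewerID, Score, Topic, Year} covers every attribute.
These are minimal and exhaustive — every other superkey contains one of them.

{AuthorID, ReviewerID}, {AuthorID, Year}, {Score, Topic}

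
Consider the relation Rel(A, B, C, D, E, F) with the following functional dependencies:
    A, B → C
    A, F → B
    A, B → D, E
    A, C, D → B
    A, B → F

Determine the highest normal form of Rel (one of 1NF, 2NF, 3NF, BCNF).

Candidate keys: {A, B}, {A, C, D}, {A, F}. Prime attributes: {A, B, C, D, F}.
The left-hand side of every FD is a superkey, so BCNF is satisfied.

BCNF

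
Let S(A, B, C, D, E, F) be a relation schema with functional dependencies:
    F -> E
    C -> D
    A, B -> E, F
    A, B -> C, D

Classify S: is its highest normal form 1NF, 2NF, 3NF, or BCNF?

Candidate key: {A, B}. Prime attributes: {A, B}.
F -> E: {F}⁺ = {E, F}, which is not all of the attributes, so the left side is not a superkey — BCNF is violated.
F -> E has non-prime {E} on the right and a non-superkey on the left, so 3NF fails.
Checking every proper subset of each key, none determines a non-prime attribute — 2NF is satisfied.

2NF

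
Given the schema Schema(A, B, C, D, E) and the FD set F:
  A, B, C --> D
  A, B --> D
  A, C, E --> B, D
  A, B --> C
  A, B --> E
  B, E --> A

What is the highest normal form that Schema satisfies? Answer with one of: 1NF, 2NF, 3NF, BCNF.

BCNF

Candidate keys: {A, B}, {A, C, E}, {B, E}. Prime attributes: {A, B, C, E}.
Each dependency's left side is a superkey — BCNF holds.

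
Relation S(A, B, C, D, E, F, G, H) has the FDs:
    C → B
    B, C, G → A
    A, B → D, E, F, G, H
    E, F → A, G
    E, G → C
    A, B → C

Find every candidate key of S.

{A, B}, {A, C}, {C, G}, {E, F}, {E, G}

Closure of {A, B} is {A, B, C, D, E, F, G, H}, the whole schema; {A, B} is a candidate key.
Closure of {A, C} is {A, B, C, D, E, F, G, H}, the whole schema; {A, C} is a candidate key.
Closure of {C, G} is {A, B, C, D, E, F, G, H}, the whole schema; {C, G} is a candidate key.
Closure of {E, F} is {A, B, C, D, E, F, G, H}, the whole schema; {E, F} is a candidate key.
Closure of {E, G} is {A, B, C, D, E, F, G, H}, the whole schema; {E, G} is a candidate key.
Any other superkey properly contains one of these, so there are no further candidate keys.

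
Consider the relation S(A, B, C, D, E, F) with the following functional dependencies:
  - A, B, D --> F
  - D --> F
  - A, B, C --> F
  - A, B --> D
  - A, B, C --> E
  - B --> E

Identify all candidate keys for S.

Attributes never on any right-hand side: {A, B, C} — every candidate key must contain all of them.
{A, B, C} is a candidate key since {A, B, C}⁺ = {A, B, C, D, E, F} covers every attribute.
No other minimal set has full closure, so this is the only candidate key.

{A, B, C}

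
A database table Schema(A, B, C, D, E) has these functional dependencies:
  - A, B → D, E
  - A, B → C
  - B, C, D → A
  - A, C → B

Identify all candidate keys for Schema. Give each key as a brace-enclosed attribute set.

Closure of {A, B} is {A, B, C, D, E}, the whole schema; {A, B} is a candidate key.
Closure of {A, C} is {A, B, C, D, E}, the whole schema; {A, C} is a candidate key.
Closure of {B, C, D} is {A, B, C, D, E}, the whole schema; {B, C, D} is a candidate key.
Any other superkey properly contains one of these, so there are no further candidate keys.

{A, B}, {A, C}, {B, C, D}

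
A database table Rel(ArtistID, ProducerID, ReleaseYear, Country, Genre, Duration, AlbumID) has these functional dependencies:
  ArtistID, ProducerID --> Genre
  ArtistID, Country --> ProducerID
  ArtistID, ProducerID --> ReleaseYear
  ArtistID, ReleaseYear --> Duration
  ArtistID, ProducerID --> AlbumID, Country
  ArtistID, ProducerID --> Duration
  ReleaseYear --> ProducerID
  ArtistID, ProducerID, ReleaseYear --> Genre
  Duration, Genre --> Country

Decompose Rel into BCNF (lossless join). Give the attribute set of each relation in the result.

{AlbumID, ArtistID, Duration, Genre, ReleaseYear}; {Country, Duration, Genre}; {ProducerID, ReleaseYear}

Candidate keys of the original relation: {ArtistID, Country}, {ArtistID, Duration, Genre}, {ArtistID, ProducerID}, {ArtistID, ReleaseYear}.
Within {AlbumID, ArtistID, Country, Duration, Genre, ProducerID, ReleaseYear}: {ReleaseYear}⁺ ∩ {AlbumID, ArtistID, Country, Duration, Genre, ProducerID, ReleaseYear} = {ProducerID, ReleaseYear}, not the whole set, so ReleaseYear --> ProducerID violates BCNF; decompose into {ProducerID, ReleaseYear} and {AlbumID, ArtistID, Country, Duration, Genre, ReleaseYear}.
{ProducerID, ReleaseYear} is in BCNF.
Within {AlbumID, ArtistID, Country, Duration, Genre, ReleaseYear}: {Duration, Genre}⁺ ∩ {AlbumID, ArtistID, Country, Duration, Genre, ReleaseYear} = {Country, Duration, Genre}, not the whole set, so Duration, Genre --> Country violates BCNF; decompose into {Country, Duration, Genre} and {AlbumID, ArtistID, Duration, Genre, ReleaseYear}.
{Country, Duration, Genre} is in BCNF.
{AlbumID, ArtistID, Duration, Genre, ReleaseYear} is in BCNF.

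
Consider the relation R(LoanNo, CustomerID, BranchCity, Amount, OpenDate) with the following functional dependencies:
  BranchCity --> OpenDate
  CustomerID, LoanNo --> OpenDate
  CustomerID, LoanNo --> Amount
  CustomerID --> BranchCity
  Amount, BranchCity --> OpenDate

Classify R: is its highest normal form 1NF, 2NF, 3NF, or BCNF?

1NF

Candidate key: {CustomerID, LoanNo}. Prime attributes: {CustomerID, LoanNo}.
BranchCity --> OpenDate: {BranchCity}⁺ = {BranchCity, OpenDate}, which is not all of the attributes, so the left side is not a superkey — BCNF is violated.
BranchCity --> OpenDate determines the non-prime attribute {OpenDate} from a non-superkey — 3NF is violated.
The proper key subset {CustomerID} of {CustomerID, LoanNo} determines non-prime {BranchCity, OpenDate}, so the relation is not even in 2NF.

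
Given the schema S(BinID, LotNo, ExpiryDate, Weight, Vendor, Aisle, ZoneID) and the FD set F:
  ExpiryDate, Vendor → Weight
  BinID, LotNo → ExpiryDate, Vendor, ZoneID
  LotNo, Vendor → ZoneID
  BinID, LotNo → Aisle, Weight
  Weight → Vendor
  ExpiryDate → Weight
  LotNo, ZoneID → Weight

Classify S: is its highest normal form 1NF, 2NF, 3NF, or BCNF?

Candidate key: {BinID, LotNo}. Prime attributes: {BinID, LotNo}.
For ExpiryDate, Vendor → Weight we have {ExpiryDate, Vendor}⁺ = {ExpiryDate, Vendor, Weight}; {ExpiryDate, Vendor} is not a superkey, so BCNF fails.
ExpiryDate, Vendor → Weight has non-prime {Weight} on the right and a non-superkey on the left, so 3NF fails.
Checking every proper subset of each key, none determines a non-prime attribute — 2NF is satisfied.

2NF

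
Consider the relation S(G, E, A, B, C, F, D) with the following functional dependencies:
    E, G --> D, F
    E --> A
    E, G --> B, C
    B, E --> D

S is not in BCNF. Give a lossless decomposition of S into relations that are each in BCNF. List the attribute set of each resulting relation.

{A, E}; {B, C, E, F, G}; {B, D, E}

Candidate key of the original relation: {E, G}.
Within {A, B, C, D, E, F, G}: {E}⁺ ∩ {A, B, C, D, E, F, G} = {A, E}, not the whole set, so E --> A violates BCNF; decompose into {A, E} and {B, C, D, E, F, G}.
{A, E} has no BCNF violation.
Within {B, C, D, E, F, G}: {B, E}⁺ ∩ {B, C, D, E, F, G} = {B, D, E}, not the whole set, so B, E --> D violates BCNF; decompose into {B, D, E} and {B, C, E, F, G}.
{B, D, E} has no BCNF violation.
{B, C, E, F, G} has no BCNF violation.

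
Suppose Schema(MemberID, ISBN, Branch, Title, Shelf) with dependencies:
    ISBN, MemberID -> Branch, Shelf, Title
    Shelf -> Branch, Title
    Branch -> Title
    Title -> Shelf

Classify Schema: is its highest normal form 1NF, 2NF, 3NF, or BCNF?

Candidate key: {ISBN, MemberID}. Prime attributes: {ISBN, MemberID}.
Shelf -> Branch, Title breaks BCNF: {Shelf}⁺ = {Branch, Shelf, Title}, so {Shelf} is not a superkey.
Shelf -> Branch, Title determines the non-prime attributes {Branch, Title} from a non-superkey — 3NF is violated.
No proper subset of a key has a non-prime attribute in its closure, so there is no partial dependency; 2NF holds.

2NF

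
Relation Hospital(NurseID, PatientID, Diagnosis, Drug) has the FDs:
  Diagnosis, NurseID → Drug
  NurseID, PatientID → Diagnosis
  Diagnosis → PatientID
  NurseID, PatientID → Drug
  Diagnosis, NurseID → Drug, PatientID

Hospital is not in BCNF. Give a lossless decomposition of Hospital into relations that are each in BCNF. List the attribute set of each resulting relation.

{Diagnosis, Drug, NurseID}; {Diagnosis, PatientID}

Candidate keys of the original relation: {Diagnosis, NurseID}, {NurseID, PatientID}.
In {Diagnosis, Drug, NurseID, PatientID}, {Diagnosis} is not a superkey ({Diagnosis}⁺ restricted to this set is {Diagnosis, PatientID}), so split on Diagnosis → PatientID into {Diagnosis, PatientID} and {Diagnosis, Drug, NurseID}.
{Diagnosis, PatientID} is in BCNF.
{Diagnosis, Drug, NurseID} is in BCNF.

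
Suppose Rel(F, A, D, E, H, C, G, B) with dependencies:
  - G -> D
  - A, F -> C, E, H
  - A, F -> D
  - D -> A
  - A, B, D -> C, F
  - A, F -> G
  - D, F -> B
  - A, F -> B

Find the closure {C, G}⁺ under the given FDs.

{A, C, D, G}

Start with {C, G}.
G -> D applies; add {D} → now {C, D, G}.
D -> A applies; add {A} → now {A, C, D, G}.
No further FD applies.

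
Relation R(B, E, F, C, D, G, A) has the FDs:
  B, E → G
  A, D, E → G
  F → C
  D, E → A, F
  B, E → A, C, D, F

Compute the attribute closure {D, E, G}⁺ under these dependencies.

{A, C, D, E, F, G}

Start with {D, E, G}.
D, E → A, F applies; add {A, F} → now {A, D, E, F, G}.
F → C applies; add {C} → now {A, C, D, E, F, G}.
No further FD applies.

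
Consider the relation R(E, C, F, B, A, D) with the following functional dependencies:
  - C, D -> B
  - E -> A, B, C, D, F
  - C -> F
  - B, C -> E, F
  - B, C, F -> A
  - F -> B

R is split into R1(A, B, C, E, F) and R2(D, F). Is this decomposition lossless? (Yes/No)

No

The shared attributes are {F} and {F}⁺ = {B, F}.
R1 ⊄ {B, F} and R2 ⊄ {B, F}, so the split is lossy.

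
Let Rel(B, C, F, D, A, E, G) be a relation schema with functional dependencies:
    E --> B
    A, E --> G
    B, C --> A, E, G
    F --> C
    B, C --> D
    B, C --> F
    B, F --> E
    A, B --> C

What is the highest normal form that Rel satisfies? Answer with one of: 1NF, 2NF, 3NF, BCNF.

3NF

Candidate keys: {A, B}, {A, E}, {B, C}, {B, F}, {C, E}, {E, F}. Prime attributes: {A, B, C, E, F}.
E --> B breaks BCNF: {E}⁺ = {B, E}, so {E} is not a superkey.
Since {B} ⊆ prime attributes and every other non-superkey FD also has a prime right side, the schema is in 3NF.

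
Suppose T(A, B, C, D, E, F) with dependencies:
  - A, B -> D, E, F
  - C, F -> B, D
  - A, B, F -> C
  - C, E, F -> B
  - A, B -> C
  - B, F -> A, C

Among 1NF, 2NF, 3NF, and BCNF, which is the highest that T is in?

BCNF

Candidate keys: {A, B}, {B, F}, {C, F}. Prime attributes: {A, B, C, F}.
Each dependency's left side is a superkey — BCNF holds.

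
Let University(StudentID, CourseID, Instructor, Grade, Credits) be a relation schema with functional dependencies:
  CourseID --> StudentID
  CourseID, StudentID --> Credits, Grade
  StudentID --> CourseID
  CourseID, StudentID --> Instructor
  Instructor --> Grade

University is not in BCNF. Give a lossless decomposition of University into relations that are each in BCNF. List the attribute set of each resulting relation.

Candidate keys of the original relation: {CourseID}, {StudentID}.
Within {CourseID, Credits, Grade, Instructor, StudentID}: {Instructor}⁺ ∩ {CourseID, Credits, Grade, Instructor, StudentID} = {Grade, Instructor}, not the whole set, so Instructor --> Grade violates BCNF; decompose into {Grade, Instructor} and {CourseID, Credits, Instructor, StudentID}.
{Grade, Instructor} is in BCNF.
{CourseID, Credits, Instructor, StudentID} is in BCNF.

{CourseID, Credits, Instructor, StudentID}; {Grade, Instructor}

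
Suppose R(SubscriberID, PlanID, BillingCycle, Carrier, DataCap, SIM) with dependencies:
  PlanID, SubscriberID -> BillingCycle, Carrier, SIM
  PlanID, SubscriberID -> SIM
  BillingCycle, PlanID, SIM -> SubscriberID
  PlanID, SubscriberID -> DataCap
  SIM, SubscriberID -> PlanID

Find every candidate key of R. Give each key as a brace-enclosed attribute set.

{BillingCycle, PlanID, SIM}, {PlanID, SubscriberID}, {SIM, SubscriberID}

{PlanID, SubscriberID}⁺ = {BillingCycle, Carrier, DataCap, PlanID, SIM, SubscriberID}, which is every attribute, so {PlanID, SubscriberID} is a candidate key.
{SIM, SubscriberID}⁺ = {BillingCycle, Carrier, DataCap, PlanID, SIM, SubscriberID}, which is every attribute, so {SIM, SubscriberID} is a candidate key.
{BillingCycle, PlanID, SIM}⁺ = {BillingCycle, Carrier, DataCap, PlanID, SIM, SubscriberID}, which is every attribute, so {BillingCycle, PlanID, SIM} is a candidate key.
Any other superkey properly contains one of these, so there are no further candidate keys.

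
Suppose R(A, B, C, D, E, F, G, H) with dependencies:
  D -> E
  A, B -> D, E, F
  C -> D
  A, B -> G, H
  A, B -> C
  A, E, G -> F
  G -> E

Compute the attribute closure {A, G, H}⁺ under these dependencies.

{A, E, F, G, H}

Start with {A, G, H}.
G -> E applies; add {E} → now {A, E, G, H}.
A, E, G -> F applies; add {F} → now {A, E, F, G, H}.
No further FD applies.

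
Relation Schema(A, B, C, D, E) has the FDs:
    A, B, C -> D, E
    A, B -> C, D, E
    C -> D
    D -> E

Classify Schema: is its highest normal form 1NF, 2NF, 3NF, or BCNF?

2NF

Candidate key: {A, B}. Prime attributes: {A, B}.
C -> D breaks BCNF: {C}⁺ = {C, D, E}, so {C} is not a superkey.
C -> D has non-prime {D} on the right and a non-superkey on the left, so 3NF fails.
No proper subset of a key has a non-prime attribute in its closure, so there is no partial dependency; 2NF holds.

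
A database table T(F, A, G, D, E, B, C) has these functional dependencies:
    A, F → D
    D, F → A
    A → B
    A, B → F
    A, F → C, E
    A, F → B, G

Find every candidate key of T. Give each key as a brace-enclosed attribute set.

{A}, {D, F}

{A} is a candidate key since {A}⁺ = {A, B, C, D, E, F, G} covers every attribute.
{D, F} is a candidate key since {D, F}⁺ = {A, B, C, D, E, F, G} covers every attribute.
No proper subset of any of these is a key, and no other minimal superkey exists.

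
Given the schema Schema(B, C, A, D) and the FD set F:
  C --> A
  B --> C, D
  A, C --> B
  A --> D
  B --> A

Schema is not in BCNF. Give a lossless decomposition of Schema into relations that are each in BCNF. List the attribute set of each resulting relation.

{A, B, C}; {A, D}

Candidate keys of the original relation: {B}, {C}.
Within {A, B, C, D}: {A}⁺ ∩ {A, B, C, D} = {A, D}, not the whole set, so A --> D violates BCNF; decompose into {A, D} and {A, B, C}.
{A, D} has no BCNF violation.
{A, B, C} has no BCNF violation.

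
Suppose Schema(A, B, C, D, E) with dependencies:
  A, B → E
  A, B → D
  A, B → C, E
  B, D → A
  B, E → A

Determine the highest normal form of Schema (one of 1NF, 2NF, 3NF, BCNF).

Candidate keys: {A, B}, {B, D}, {B, E}. Prime attributes: {A, B, D, E}.
Each dependency's left side is a superkey — BCNF holds.

BCNF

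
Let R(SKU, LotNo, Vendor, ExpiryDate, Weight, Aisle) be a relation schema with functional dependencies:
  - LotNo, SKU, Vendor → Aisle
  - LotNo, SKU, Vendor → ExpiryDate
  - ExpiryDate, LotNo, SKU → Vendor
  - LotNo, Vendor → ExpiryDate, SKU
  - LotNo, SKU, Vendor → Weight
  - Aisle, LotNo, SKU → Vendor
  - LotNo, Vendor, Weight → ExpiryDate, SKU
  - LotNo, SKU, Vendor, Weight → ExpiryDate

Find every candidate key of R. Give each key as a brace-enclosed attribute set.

{Aisle, LotNo, SKU}, {ExpiryDate, LotNo, SKU}, {LotNo, Vendor}

No FD produces {LotNo}, so it must be in every candidate key.
{LotNo, Vendor} is a candidate key since {LotNo, Vendor}⁺ = {Aisle, ExpiryDate, LotNo, SKU, Vendor, Weight} covers every attribute.
{Aisle, LotNo, SKU} is a candidate key since {Aisle, LotNo, SKU}⁺ = {Aisle, ExpiryDate, LotNo, SKU, Vendor, Weight} covers every attribute.
{ExpiryDate, LotNo, SKU} is a candidate key since {ExpiryDate, LotNo, SKU}⁺ = {Aisle, ExpiryDate, LotNo, SKU, Vendor, Weight} covers every attribute.
These are minimal and exhaustive — every other superkey contains one of them.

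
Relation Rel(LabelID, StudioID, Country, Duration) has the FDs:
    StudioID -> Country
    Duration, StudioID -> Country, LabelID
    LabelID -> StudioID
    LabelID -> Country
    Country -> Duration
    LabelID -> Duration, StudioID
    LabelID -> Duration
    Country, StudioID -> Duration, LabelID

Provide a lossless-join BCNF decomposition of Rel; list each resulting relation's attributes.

{Country, Duration}; {Country, LabelID, StudioID}

Candidate keys of the original relation: {LabelID}, {StudioID}.
{Country, Duration, LabelID, StudioID}: {Country} determines {Country, Duration} here but is not a superkey — split on Country -> Duration, giving {Country, Duration} and {Country, LabelID, StudioID}.
{Country, Duration} has no BCNF violation.
{Country, LabelID, StudioID} has no BCNF violation.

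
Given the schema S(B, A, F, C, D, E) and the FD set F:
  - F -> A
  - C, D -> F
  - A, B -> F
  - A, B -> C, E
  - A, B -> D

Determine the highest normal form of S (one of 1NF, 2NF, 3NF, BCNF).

3NF

Candidate keys: {A, B}, {B, C, D}, {B, F}. Prime attributes: {A, B, C, D, F}.
F -> A breaks BCNF: {F}⁺ = {A, F}, so {F} is not a superkey.
Since {A} ⊆ prime attributes and every other non-superkey FD also has a prime right side, the schema is in 3NF.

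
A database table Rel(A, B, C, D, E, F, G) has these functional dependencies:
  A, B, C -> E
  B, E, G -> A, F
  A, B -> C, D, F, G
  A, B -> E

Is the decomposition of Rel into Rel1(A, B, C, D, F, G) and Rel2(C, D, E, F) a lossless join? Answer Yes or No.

No

Rel1 ∩ Rel2 = {C, D, F}; its closure under F is {C, D, F}.
The closure covers neither Rel1 nor Rel2 entirely; the join is not lossless.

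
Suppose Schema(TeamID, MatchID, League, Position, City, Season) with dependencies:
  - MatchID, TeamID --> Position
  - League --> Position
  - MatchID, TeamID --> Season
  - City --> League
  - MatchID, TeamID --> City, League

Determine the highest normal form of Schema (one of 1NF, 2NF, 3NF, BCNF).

2NF

Candidate key: {MatchID, TeamID}. Prime attributes: {MatchID, TeamID}.
League --> Position breaks BCNF: {League}⁺ = {League, Position}, so {League} is not a superkey.
League --> Position determines the non-prime attribute {Position} from a non-superkey — 3NF is violated.
Checking every proper subset of each key, none determines a non-prime attribute — 2NF is satisfied.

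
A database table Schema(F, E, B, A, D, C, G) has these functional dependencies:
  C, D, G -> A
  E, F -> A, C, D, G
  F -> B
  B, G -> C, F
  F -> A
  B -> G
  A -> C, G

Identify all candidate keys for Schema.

{B, E}, {E, F}

Attributes never on any right-hand side: {E} — every candidate key must contain it.
{B, E} is a candidate key since {B, E}⁺ = {A, B, C, D, E, F, G} covers every attribute.
{E, F} is a candidate key since {E, F}⁺ = {A, B, C, D, E, F, G} covers every attribute.
No proper subset of any of these is a key, and no other minimal superkey exists.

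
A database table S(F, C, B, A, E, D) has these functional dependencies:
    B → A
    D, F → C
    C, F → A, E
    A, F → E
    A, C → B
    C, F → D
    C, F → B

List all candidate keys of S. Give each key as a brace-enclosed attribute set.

{C, F}, {D, F}

{F} never appears on the right of any FD, so every key must include it.
{C, F} is a candidate key since {C, F}⁺ = {A, B, C, D, E, F} covers every attribute.
{D, F} is a candidate key since {D, F}⁺ = {A, B, C, D, E, F} covers every attribute.
These are minimal and exhaustive — every other superkey contains one of them.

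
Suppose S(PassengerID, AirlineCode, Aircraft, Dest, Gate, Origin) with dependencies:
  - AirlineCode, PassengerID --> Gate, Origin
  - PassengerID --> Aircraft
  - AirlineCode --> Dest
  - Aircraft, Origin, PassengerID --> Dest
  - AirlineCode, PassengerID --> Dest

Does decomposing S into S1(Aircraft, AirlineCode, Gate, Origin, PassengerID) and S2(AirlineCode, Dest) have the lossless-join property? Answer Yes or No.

Yes

The shared attributes are {AirlineCode} and {AirlineCode}⁺ = {AirlineCode, Dest}.
S2 is contained in that closure, so S1 ∩ S2 --> S2 holds and the join is lossless.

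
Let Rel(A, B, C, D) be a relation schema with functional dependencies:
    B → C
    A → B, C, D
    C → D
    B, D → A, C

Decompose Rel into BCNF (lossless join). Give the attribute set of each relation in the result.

Candidate keys of the original relation: {A}, {B}.
In {A, B, C, D}, {C} is not a superkey ({C}⁺ restricted to this set is {C, D}), so split on C → D into {C, D} and {A, B, C}.
{C, D} has no BCNF violation.
{A, B, C} has no BCNF violation.

{A, B, C}; {C, D}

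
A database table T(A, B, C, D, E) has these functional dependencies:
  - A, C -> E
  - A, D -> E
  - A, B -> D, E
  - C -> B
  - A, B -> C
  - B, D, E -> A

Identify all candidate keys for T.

{A, B}⁺ = {A, B, C, D, E}, which is every attribute, so {A, B} is a candidate key.
{A, C}⁺ = {A, B, C, D, E}, which is every attribute, so {A, C} is a candidate key.
{B, D, E}⁺ = {A, B, C, D, E}, which is every attribute, so {B, D, E} is a candidate key.
{C, D, E}⁺ = {A, B, C, D, E}, which is every attribute, so {C, D, E} is a candidate key.
Any other superkey properly contains one of these, so there are no further candidate keys.

{A, B}, {A, C}, {B, D, E}, {C, D, E}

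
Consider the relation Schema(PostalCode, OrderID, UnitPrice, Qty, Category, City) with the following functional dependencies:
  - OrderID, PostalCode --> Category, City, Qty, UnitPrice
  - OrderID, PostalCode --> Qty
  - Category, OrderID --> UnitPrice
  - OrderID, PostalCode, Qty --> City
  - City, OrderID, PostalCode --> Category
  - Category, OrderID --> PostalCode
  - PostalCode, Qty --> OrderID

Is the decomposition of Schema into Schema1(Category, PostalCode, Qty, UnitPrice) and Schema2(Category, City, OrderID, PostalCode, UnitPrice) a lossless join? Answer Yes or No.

No

The shared attributes are {Category, PostalCode, UnitPrice} and {Category, PostalCode, UnitPrice}⁺ = {Category, PostalCode, UnitPrice}.
Neither Schema1 nor Schema2 is contained in that closure, so the decomposition is lossy.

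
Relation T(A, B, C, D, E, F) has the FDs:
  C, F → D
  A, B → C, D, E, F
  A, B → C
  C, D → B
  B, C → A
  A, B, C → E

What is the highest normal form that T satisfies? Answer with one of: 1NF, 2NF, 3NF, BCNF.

Candidate keys: {A, B}, {B, C}, {C, D}, {C, F}. Prime attributes: {A, B, C, D, F}.
Every FD has a superkey on the left, so the relation is in BCNF.

BCNF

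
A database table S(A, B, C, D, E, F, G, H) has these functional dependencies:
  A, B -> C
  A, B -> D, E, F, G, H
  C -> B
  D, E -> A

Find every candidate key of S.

{A, B} is a candidate key since {A, B}⁺ = {A, B, C, D, E, F, G, H} covers every attribute.
{A, C} is a candidate key since {A, C}⁺ = {A, B, C, D, E, F, G, H} covers every attribute.
{B, D, E} is a candidate key since {B, D, E}⁺ = {A, B, C, D, E, F, G, H} covers every attribute.
{C, D, E} is a candidate key since {C, D, E}⁺ = {A, B, C, D, E, F, G, H} covers every attribute.
No proper subset of any of these is a key, and no other minimal superkey exists.

{A, B}, {A, C}, {B, D, E}, {C, D, E}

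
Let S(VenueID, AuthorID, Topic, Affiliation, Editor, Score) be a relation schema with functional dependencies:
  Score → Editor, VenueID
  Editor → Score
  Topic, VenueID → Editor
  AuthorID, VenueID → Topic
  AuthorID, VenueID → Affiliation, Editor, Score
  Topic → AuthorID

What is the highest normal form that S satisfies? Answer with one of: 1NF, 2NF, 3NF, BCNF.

3NF

Candidate keys: {AuthorID, Editor}, {AuthorID, Score}, {AuthorID, VenueID}, {Editor, Topic}, {Score, Topic}, {Topic, VenueID}. Prime attributes: {AuthorID, Editor, Score, Topic, VenueID}.
For Score → Editor, VenueID we have {Score}⁺ = {Editor, Score, VenueID}; {Score} is not a superkey, so BCNF fails.
But every attribute on its right side ({Editor, VenueID}) is prime, and the same holds for every other non-superkey FD, so 3NF still holds.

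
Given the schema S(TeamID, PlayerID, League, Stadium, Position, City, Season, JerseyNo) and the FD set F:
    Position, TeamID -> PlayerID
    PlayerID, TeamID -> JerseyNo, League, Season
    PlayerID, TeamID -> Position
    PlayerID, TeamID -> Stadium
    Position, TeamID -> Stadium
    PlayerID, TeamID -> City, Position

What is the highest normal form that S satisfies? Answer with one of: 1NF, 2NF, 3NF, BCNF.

BCNF

Candidate keys: {PlayerID, TeamID}, {Position, TeamID}. Prime attributes: {PlayerID, Position, TeamID}.
Every FD has a superkey on the left, so the relation is in BCNF.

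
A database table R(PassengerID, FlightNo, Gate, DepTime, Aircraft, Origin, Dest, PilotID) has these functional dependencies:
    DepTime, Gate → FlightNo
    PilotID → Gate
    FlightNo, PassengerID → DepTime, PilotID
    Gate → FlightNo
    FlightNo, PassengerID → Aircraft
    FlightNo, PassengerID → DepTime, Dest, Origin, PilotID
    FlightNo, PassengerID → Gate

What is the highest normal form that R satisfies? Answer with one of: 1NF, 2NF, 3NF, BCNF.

Candidate keys: {FlightNo, PassengerID}, {Gate, PassengerID}, {PassengerID, PilotID}. Prime attributes: {FlightNo, Gate, PassengerID, PilotID}.
DepTime, Gate → FlightNo breaks BCNF: {DepTime, Gate}⁺ = {DepTime, FlightNo, Gate}, so {DepTime, Gate} is not a superkey.
Since {FlightNo} ⊆ prime attributes and every other non-superkey FD also has a prime right side, the schema is in 3NF.

3NF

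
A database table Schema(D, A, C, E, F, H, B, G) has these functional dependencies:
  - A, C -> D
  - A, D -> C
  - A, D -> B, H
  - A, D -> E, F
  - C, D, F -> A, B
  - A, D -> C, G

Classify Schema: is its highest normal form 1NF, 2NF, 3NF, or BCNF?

Candidate keys: {A, C}, {A, D}, {C, D, F}. Prime attributes: {A, C, D, F}.
Every FD has a superkey on the left, so the relation is in BCNF.

BCNF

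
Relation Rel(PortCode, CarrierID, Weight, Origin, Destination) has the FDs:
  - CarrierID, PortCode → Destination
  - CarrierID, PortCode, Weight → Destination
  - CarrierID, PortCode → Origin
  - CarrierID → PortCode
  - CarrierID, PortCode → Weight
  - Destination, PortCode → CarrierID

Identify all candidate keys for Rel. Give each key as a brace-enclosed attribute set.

{CarrierID}⁺ = {CarrierID, Destination, Origin, PortCode, Weight} — all of the relation — so {CarrierID} is a candidate key.
{Destination, PortCode}⁺ = {CarrierID, Destination, Origin, PortCode, Weight} — all of the relation — so {Destination, PortCode} is a candidate key.
No proper subset of any of these is a key, and no other minimal superkey exists.

{CarrierID}, {Destination, PortCode}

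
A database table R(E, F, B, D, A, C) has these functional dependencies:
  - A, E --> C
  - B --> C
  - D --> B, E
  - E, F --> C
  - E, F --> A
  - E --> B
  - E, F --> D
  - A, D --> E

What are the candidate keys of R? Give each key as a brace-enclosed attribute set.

{D, F}, {E, F}

Attributes never on any right-hand side: {F} — every candidate key must contain it.
{D, F}⁺ = {A, B, C, D, E, F}, which is every attribute, so {D, F} is a candidate key.
{E, F}⁺ = {A, B, C, D, E, F}, which is every attribute, so {E, F} is a candidate key.
Any other superkey properly contains one of these, so there are no further candidate keys.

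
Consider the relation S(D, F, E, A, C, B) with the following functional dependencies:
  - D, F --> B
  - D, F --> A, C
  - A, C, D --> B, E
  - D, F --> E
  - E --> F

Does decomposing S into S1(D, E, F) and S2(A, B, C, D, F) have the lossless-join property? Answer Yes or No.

Yes

S1 ∩ S2 = {D, F}; its closure under F is {A, B, C, D, E, F}.
Since S1 ⊆ {A, B, C, D, E, F}, the intersection is a superkey of S1; the decomposition is lossless.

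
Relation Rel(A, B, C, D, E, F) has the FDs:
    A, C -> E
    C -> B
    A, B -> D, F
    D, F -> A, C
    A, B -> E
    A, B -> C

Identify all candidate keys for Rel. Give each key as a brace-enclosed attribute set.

{A, B}⁺ = {A, B, C, D, E, F}, which is every attribute, so {A, B} is a candidate key.
{A, C}⁺ = {A, B, C, D, E, F}, which is every attribute, so {A, C} is a candidate key.
{D, F}⁺ = {A, B, C, D, E, F}, which is every attribute, so {D, F} is a candidate key.
Any other superkey properly contains one of these, so there are no further candidate keys.

{A, B}, {A, C}, {D, F}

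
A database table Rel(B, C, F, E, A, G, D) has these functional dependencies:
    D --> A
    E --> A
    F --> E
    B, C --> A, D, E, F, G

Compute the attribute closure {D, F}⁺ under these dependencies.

Start with {D, F}.
D --> A applies; add {A} → now {A, D, F}.
F --> E applies; add {E} → now {A, D, E, F}.
No further FD applies.

{A, D, E, F}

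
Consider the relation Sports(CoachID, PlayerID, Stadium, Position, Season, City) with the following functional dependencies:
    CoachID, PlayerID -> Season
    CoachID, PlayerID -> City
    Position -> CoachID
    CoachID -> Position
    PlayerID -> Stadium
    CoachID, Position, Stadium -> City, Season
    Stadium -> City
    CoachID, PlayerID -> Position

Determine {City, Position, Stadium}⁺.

{City, CoachID, Position, Season, Stadium}

Start with {City, Position, Stadium}.
Position -> CoachID applies; add {CoachID} → now {City, CoachID, Position, Stadium}.
CoachID, Position, Stadium -> City, Season applies; add {Season} → now {City, CoachID, Position, Season, Stadium}.
No further FD applies.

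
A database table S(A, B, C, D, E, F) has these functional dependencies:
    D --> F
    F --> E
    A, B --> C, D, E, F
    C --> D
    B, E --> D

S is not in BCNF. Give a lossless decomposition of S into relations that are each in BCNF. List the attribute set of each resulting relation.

Candidate key of the original relation: {A, B}.
{A, B, C, D, E, F}: {D} determines {D, E, F} here but is not a superkey — split on D --> E, F, giving {D, E, F} and {A, B, C, D}.
{D, E, F}: {F} determines {E, F} here but is not a superkey — split on F --> E, giving {E, F} and {D, F}.
{E, F} is in BCNF.
{D, F} is in BCNF.
{A, B, C, D}: {C} determines {C, D} here but is not a superkey — split on C --> D, giving {C, D} and {A, B, C}.
{C, D} is in BCNF.
{A, B, C} is in BCNF.

{A, B, C}; {C, D}; {D, F}; {E, F}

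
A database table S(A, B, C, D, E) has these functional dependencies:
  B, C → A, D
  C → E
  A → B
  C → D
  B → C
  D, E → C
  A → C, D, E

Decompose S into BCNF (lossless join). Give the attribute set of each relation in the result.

Candidate keys of the original relation: {A}, {B}.
In {A, B, C, D, E}, {C} is not a superkey ({C}⁺ restricted to this set is {C, D, E}), so split on C → D, E into {C, D, E} and {A, B, C}.
{C, D, E} is in BCNF.
{A, B, C} is in BCNF.

{A, B, C}; {C, D, E}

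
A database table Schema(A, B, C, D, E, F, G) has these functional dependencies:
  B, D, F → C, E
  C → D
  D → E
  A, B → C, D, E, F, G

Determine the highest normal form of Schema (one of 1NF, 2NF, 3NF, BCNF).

2NF

Candidate key: {A, B}. Prime attributes: {A, B}.
For B, D, F → C, E we have {B, D, F}⁺ = {B, C, D, E, F}; {B, D, F} is not a superkey, so BCNF fails.
B, D, F → C, E has non-prime {C, E} on the right and a non-superkey on the left, so 3NF fails.
No non-prime attribute depends on a proper subset of any candidate key, so 2NF holds.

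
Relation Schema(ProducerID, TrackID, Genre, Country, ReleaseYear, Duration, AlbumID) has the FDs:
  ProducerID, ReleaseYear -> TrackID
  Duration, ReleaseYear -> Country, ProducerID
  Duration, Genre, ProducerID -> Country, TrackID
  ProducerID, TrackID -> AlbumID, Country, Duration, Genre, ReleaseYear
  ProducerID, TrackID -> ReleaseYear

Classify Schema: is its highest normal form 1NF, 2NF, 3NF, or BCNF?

Candidate keys: {Duration, Genre, ProducerID}, {Duration, ReleaseYear}, {ProducerID, ReleaseYear}, {ProducerID, TrackID}. Prime attributes: {Duration, Genre, ProducerID, ReleaseYear, TrackID}.
The left-hand side of every FD is a superkey, so BCNF is satisfied.

BCNF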